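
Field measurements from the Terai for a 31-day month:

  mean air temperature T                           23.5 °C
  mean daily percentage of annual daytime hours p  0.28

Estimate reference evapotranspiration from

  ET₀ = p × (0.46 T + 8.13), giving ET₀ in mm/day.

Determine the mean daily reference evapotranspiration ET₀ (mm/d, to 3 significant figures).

5.30 mm/d

ET₀ = 0.28 × (0.46 × 23.5 + 8.13) = 0.28 × 18.940 = 5.3032 mm/d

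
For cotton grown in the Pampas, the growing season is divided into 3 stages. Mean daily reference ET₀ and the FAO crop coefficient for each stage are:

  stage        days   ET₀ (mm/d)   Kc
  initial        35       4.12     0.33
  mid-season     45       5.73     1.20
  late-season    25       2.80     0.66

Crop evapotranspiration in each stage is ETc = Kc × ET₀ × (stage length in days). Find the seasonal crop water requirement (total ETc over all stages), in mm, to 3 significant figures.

initial: 0.33 × 4.12 × 35 = 47.59 mm
mid-season: 1.20 × 5.73 × 45 = 309.42 mm
late-season: 0.66 × 2.80 × 25 = 46.20 mm
Seasonal total = 403.21 mm

403 mm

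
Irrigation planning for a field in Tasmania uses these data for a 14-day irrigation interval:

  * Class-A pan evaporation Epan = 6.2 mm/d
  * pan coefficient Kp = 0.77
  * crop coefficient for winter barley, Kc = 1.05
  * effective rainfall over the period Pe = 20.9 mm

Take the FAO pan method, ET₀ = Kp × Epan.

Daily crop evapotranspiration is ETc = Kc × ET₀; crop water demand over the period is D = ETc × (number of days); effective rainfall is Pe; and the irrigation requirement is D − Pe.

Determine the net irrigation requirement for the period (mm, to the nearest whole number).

49 mm

ET₀ = 0.77 × 6.2 = 4.7740 mm/d
ETc = Kc × ET₀ = 1.05 × 4.7740 = 5.0127 mm/d
Crop demand D = ETc × 14 d = 5.0127 × 14 = 70.178 mm
D − Pe = 70.178 − 20.9 = 49.278 mm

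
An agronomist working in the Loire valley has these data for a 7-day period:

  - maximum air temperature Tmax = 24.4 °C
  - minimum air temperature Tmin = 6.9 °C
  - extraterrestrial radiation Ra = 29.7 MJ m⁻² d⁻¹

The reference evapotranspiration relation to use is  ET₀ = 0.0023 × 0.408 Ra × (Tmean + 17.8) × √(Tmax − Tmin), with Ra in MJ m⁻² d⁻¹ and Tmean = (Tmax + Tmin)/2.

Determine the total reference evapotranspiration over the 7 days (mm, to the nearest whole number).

Tmean = (24.4 + 6.9)/2 = 15.65 °C
0.408 Ra = 0.408 × 29.7 = 12.1176 mm/d equivalent
ET₀ = 0.0023 × 12.1176 × (15.65 + 17.8) × √17.5 = 0.0023 × 12.1176 × 33.45 × 4.1833 = 3.9000 mm/d
Over 7 days: 3.9000 × 7 = 27.300 mm

27 mm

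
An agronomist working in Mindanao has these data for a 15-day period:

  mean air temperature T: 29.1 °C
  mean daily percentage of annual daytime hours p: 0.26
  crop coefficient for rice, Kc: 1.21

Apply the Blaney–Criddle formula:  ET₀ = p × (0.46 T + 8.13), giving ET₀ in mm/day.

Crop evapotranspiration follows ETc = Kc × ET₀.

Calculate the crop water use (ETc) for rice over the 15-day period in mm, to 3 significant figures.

102 mm

ET₀ = 0.26 × (0.46 × 29.1 + 8.13) = 0.26 × 21.516 = 5.5942 mm/d
ETc = Kc × ET₀ = 1.21 × 5.5942 = 6.7690 mm/d
Over 15 days: 6.7690 × 15 = 101.535 mm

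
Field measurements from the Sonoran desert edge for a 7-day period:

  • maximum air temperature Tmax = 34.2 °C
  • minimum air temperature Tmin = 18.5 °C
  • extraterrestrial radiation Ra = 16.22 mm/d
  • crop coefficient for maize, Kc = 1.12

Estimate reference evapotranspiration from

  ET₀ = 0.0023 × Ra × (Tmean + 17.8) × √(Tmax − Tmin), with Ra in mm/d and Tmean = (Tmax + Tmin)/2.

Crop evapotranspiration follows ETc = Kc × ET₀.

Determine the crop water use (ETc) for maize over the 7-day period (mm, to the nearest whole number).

51 mm

Tmean = (34.2 + 18.5)/2 = 26.35 °C
ET₀ = 0.0023 × 16.22 × (26.35 + 17.8) × √15.7 = 0.0023 × 16.22 × 44.15 × 3.9623 = 6.5261 mm/d
ETc = Kc × ET₀ = 1.12 × 6.5261 = 7.3092 mm/d
Over 7 days: 7.3092 × 7 = 51.164 mm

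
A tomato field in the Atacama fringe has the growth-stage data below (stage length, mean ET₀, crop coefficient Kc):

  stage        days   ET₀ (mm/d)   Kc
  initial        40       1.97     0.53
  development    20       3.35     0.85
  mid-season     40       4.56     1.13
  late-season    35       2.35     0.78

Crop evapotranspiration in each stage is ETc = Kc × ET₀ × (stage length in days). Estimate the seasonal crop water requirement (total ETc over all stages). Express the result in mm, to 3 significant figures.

initial: 0.53 × 1.97 × 40 = 41.76 mm
development: 0.85 × 3.35 × 20 = 56.95 mm
mid-season: 1.13 × 4.56 × 40 = 206.11 mm
late-season: 0.78 × 2.35 × 35 = 64.16 mm
Seasonal total = 368.98 mm

369 mm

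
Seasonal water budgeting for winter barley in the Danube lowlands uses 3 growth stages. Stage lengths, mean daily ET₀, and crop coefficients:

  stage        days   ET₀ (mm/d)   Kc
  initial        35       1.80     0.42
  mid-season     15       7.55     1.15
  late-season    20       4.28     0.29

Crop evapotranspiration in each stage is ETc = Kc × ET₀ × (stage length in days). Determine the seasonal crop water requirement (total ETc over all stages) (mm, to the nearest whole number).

initial: 0.42 × 1.80 × 35 = 26.46 mm
mid-season: 1.15 × 7.55 × 15 = 130.24 mm
late-season: 0.29 × 4.28 × 20 = 24.82 mm
Seasonal total = 181.52 mm

182 mm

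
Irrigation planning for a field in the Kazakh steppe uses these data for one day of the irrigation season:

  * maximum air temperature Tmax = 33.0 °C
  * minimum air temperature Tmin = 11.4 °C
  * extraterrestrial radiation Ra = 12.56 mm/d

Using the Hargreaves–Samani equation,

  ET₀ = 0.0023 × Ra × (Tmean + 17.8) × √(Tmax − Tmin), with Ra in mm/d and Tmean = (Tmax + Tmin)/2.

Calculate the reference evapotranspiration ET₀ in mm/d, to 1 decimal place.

5.4 mm/d

Tmean = (33.0 + 11.4)/2 = 22.20 °C
ET₀ = 0.0023 × 12.56 × (22.20 + 17.8) × √21.6 = 0.0023 × 12.56 × 40.00 × 4.6476 = 5.3704 mm/d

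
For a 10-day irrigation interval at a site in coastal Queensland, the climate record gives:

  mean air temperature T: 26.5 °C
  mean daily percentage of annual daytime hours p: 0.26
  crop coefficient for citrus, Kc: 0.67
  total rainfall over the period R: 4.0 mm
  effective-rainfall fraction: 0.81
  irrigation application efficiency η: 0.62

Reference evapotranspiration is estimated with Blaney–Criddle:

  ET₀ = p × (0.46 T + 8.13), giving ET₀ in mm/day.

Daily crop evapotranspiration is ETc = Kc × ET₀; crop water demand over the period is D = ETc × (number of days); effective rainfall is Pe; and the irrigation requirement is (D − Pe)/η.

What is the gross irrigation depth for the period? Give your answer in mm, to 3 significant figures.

51.9 mm

ET₀ = 0.26 × (0.46 × 26.5 + 8.13) = 0.26 × 20.320 = 5.2832 mm/d
ETc = Kc × ET₀ = 0.67 × 5.2832 = 3.5397 mm/d
Crop demand D = ETc × 10 d = 3.5397 × 10 = 35.397 mm
Pe = 0.81 × 4.0 = 3.240 mm
D − Pe = 35.397 − 3.240 = 32.157 mm
Gross irrigation = 32.157 / 0.62 = 51.866 mm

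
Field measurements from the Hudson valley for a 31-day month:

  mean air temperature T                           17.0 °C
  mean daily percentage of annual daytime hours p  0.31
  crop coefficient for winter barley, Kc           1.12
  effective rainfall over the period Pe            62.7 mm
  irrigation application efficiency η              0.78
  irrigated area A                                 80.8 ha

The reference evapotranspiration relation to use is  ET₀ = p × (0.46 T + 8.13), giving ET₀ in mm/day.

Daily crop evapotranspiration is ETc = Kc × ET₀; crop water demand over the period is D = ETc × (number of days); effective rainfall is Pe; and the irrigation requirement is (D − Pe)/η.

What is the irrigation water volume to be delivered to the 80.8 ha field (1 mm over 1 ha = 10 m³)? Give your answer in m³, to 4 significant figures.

112900 m³

ET₀ = 0.31 × (0.46 × 17.0 + 8.13) = 0.31 × 15.950 = 4.9445 mm/d
ETc = Kc × ET₀ = 1.12 × 4.9445 = 5.5378 mm/d
Crop demand D = ETc × 31 d = 5.5378 × 31 = 171.672 mm
D − Pe = 171.672 − 62.7 = 108.972 mm
Gross irrigation = 108.972 / 0.78 = 139.708 mm
Volume = 139.708 mm × 80.8 ha × 10 = 112884.1 m³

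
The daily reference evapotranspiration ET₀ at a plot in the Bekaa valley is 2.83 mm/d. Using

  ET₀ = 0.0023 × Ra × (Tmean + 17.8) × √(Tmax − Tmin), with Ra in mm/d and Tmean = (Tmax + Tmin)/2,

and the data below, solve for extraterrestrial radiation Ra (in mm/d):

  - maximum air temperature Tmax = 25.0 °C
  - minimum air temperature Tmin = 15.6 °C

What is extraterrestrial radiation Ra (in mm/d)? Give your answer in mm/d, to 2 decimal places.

10.53 mm/d

Tmean = 20.30 °C; √ΔT = 3.0659
Ra = ET₀ / [0.0023 × (Tmean+17.8) × √ΔT] = 2.83 / (0.0023 × 38.10 × 3.0659) = 10.534 mm/d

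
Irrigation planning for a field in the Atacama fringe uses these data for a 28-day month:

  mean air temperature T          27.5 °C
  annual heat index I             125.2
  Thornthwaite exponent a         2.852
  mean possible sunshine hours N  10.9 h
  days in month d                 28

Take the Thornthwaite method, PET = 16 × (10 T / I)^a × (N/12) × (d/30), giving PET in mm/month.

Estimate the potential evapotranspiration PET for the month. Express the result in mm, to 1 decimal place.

10T/I = 10 × 27.5 / 125.2 = 2.1965
(10T/I)^a = 2.1965^2.852 = 9.4323
Uncorrected PET = 16 × 9.4323 = 150.917 mm
Correction = (N/12)(d/30) = (10.9/12)(28/30) = 0.8478
PET = 150.917 × 0.8478 = 127.947 mm/month

127.9 mm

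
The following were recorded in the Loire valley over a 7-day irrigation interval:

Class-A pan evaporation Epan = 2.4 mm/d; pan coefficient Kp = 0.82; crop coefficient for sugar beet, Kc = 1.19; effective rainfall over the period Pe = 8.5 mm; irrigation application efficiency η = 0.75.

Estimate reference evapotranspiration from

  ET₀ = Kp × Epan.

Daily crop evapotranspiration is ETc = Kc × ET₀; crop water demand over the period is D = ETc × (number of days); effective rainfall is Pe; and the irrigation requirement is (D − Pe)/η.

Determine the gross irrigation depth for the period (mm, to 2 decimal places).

10.52 mm

ET₀ = 0.82 × 2.4 = 1.9680 mm/d
ETc = Kc × ET₀ = 1.19 × 1.9680 = 2.3419 mm/d
Crop demand D = ETc × 7 d = 2.3419 × 7 = 16.393 mm
D − Pe = 16.393 − 8.5 = 7.893 mm
Gross irrigation = 7.893 / 0.75 = 10.524 mm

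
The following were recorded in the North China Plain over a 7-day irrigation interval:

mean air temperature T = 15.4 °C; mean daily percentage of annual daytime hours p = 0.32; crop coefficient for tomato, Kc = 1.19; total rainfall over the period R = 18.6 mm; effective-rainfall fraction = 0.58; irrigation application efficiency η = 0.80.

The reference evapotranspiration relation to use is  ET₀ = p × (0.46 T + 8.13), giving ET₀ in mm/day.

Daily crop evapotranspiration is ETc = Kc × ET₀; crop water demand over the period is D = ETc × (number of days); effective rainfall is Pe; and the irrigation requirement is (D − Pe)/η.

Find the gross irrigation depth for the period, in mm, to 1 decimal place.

ET₀ = 0.32 × (0.46 × 15.4 + 8.13) = 0.32 × 15.214 = 4.8685 mm/d
ETc = Kc × ET₀ = 1.19 × 4.8685 = 5.7935 mm/d
Crop demand D = ETc × 7 d = 5.7935 × 7 = 40.555 mm
Pe = 0.58 × 18.6 = 10.788 mm
D − Pe = 40.555 − 10.788 = 29.767 mm
Gross irrigation = 29.767 / 0.80 = 37.209 mm

37.2 mm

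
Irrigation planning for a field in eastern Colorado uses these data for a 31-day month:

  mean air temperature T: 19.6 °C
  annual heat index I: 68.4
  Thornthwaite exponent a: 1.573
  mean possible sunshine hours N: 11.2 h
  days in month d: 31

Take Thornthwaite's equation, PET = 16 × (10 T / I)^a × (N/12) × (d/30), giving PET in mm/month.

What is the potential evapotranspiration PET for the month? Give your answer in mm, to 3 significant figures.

80.8 mm

10T/I = 10 × 19.6 / 68.4 = 2.8655
(10T/I)^a = 2.8655^1.573 = 5.2381
Uncorrected PET = 16 × 5.2381 = 83.810 mm
Correction = (N/12)(d/30) = (11.2/12)(31/30) = 0.9644
PET = 83.810 × 0.9644 = 80.826 mm/month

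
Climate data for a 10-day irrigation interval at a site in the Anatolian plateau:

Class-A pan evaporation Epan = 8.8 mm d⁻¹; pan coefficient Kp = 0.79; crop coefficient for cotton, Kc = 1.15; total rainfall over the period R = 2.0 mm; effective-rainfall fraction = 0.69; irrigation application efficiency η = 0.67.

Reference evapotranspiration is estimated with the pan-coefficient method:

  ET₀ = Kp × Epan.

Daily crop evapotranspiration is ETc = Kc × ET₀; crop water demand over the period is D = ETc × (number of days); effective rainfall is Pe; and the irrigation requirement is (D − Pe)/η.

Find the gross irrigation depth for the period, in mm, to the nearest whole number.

117 mm

ET₀ = 0.79 × 8.8 = 6.9520 mm/d
ETc = Kc × ET₀ = 1.15 × 6.9520 = 7.9948 mm/d
Crop demand D = ETc × 10 d = 7.9948 × 10 = 79.948 mm
Pe = 0.69 × 2.0 = 1.380 mm
D − Pe = 79.948 − 1.380 = 78.568 mm
Gross irrigation = 78.568 / 0.67 = 117.266 mm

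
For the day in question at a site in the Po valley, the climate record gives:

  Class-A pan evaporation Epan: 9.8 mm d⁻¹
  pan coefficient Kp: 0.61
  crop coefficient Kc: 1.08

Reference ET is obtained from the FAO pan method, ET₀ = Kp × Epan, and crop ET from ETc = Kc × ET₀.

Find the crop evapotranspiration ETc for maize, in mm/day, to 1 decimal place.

6.5 mm/day

ET₀ = 0.61 × 9.8 = 5.9780 mm/d
ETc = Kc × ET₀ = 1.08 × 5.9780 = 6.4562 mm/d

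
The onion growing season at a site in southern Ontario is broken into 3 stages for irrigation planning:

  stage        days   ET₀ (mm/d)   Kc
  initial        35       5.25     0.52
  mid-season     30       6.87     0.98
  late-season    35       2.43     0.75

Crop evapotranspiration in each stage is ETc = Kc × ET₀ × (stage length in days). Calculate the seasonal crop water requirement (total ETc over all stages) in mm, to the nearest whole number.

initial: 0.52 × 5.25 × 35 = 95.55 mm
mid-season: 0.98 × 6.87 × 30 = 201.98 mm
late-season: 0.75 × 2.43 × 35 = 63.79 mm
Seasonal total = 361.32 mm

361 mm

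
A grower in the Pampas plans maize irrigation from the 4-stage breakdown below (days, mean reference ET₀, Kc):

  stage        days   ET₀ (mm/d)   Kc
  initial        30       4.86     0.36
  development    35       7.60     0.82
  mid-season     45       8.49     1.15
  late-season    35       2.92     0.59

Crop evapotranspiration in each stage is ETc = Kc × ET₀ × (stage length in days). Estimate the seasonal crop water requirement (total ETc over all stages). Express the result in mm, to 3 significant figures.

770 mm

initial: 0.36 × 4.86 × 30 = 52.49 mm
development: 0.82 × 7.60 × 35 = 218.12 mm
mid-season: 1.15 × 8.49 × 45 = 439.36 mm
late-season: 0.59 × 2.92 × 35 = 60.30 mm
Seasonal total = 770.27 mm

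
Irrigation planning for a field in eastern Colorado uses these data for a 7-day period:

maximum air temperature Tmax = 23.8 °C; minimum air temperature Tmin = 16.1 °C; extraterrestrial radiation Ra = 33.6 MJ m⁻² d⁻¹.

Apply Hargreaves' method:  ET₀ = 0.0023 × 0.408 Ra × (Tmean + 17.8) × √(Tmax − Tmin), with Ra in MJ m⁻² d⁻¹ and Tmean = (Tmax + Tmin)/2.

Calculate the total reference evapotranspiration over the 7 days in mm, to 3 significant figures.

23.1 mm

Tmean = (23.8 + 16.1)/2 = 19.95 °C
0.408 Ra = 0.408 × 33.6 = 13.7088 mm/d equivalent
ET₀ = 0.0023 × 13.7088 × (19.95 + 17.8) × √7.7 = 0.0023 × 13.7088 × 37.75 × 2.7749 = 3.3029 mm/d
Over 7 days: 3.3029 × 7 = 23.120 mm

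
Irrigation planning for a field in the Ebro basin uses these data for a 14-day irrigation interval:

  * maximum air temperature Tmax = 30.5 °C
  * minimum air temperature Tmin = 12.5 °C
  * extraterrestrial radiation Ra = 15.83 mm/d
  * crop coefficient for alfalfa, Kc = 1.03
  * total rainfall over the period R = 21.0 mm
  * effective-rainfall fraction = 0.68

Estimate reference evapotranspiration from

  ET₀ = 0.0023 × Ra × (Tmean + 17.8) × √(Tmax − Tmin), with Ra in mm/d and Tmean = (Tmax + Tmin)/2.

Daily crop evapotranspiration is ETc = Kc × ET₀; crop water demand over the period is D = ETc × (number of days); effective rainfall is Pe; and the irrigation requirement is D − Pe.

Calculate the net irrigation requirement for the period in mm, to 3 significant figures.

Tmean = (30.5 + 12.5)/2 = 21.50 °C
ET₀ = 0.0023 × 15.83 × (21.50 + 17.8) × √18.0 = 0.0023 × 15.83 × 39.30 × 4.2426 = 6.0706 mm/d
ETc = Kc × ET₀ = 1.03 × 6.0706 = 6.2527 mm/d
Crop demand D = ETc × 14 d = 6.2527 × 14 = 87.538 mm
Pe = 0.68 × 21.0 = 14.280 mm
D − Pe = 87.538 − 14.280 = 73.258 mm

73.3 mm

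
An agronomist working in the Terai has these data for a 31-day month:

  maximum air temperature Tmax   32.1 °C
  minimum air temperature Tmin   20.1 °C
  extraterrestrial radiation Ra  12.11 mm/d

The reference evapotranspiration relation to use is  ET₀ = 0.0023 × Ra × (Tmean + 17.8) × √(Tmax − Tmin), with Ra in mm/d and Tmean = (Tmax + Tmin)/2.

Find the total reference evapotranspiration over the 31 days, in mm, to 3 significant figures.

Tmean = (32.1 + 20.1)/2 = 26.10 °C
ET₀ = 0.0023 × 12.11 × (26.10 + 17.8) × √12.0 = 0.0023 × 12.11 × 43.90 × 3.4641 = 4.2357 mm/d
Over 31 days: 4.2357 × 31 = 131.307 mm

131 mm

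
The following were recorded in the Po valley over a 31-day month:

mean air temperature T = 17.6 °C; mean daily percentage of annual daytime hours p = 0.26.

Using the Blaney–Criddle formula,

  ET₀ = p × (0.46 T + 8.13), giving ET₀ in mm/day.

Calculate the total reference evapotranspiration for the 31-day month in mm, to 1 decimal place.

130.8 mm

ET₀ = 0.26 × (0.46 × 17.6 + 8.13) = 0.26 × 16.226 = 4.2188 mm/d
Monthly total = 4.2188 × 31 = 130.783 mm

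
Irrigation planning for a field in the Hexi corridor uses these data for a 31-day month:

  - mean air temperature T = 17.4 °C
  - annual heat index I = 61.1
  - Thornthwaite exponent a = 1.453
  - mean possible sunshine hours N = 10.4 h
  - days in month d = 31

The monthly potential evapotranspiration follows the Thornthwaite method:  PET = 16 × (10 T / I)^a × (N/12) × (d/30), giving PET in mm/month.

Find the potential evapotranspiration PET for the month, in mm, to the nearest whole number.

10T/I = 10 × 17.4 / 61.1 = 2.8478
(10T/I)^a = 2.8478^1.453 = 4.5751
Uncorrected PET = 16 × 4.5751 = 73.202 mm
Correction = (N/12)(d/30) = (10.4/12)(31/30) = 0.8956
PET = 73.202 × 0.8956 = 65.560 mm/month

66 mm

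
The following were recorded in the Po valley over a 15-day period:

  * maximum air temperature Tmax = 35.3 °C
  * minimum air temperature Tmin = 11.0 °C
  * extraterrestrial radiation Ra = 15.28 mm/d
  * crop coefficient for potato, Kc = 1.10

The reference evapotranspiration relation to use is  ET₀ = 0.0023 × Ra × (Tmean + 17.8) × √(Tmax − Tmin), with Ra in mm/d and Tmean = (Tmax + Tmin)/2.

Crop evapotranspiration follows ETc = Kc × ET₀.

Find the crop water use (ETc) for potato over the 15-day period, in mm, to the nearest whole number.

117 mm

Tmean = (35.3 + 11.0)/2 = 23.15 °C
ET₀ = 0.0023 × 15.28 × (23.15 + 17.8) × √24.3 = 0.0023 × 15.28 × 40.95 × 4.9295 = 7.0943 mm/d
ETc = Kc × ET₀ = 1.10 × 7.0943 = 7.8037 mm/d
Over 15 days: 7.8037 × 15 = 117.056 mm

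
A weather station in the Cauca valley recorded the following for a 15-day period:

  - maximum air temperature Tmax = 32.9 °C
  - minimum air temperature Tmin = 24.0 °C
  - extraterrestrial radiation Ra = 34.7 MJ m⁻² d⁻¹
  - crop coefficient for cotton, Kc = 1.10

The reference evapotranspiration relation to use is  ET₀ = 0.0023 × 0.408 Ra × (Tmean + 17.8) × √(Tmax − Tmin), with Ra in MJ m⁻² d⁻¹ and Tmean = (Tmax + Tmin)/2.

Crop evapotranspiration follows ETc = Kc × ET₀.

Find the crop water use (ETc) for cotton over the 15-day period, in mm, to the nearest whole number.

Tmean = (32.9 + 24.0)/2 = 28.45 °C
0.408 Ra = 0.408 × 34.7 = 14.1576 mm/d equivalent
ET₀ = 0.0023 × 14.1576 × (28.45 + 17.8) × √8.9 = 0.0023 × 14.1576 × 46.25 × 2.9833 = 4.4929 mm/d
ETc = Kc × ET₀ = 1.10 × 4.4929 = 4.9422 mm/d
Over 15 days: 4.9422 × 15 = 74.133 mm

74 mm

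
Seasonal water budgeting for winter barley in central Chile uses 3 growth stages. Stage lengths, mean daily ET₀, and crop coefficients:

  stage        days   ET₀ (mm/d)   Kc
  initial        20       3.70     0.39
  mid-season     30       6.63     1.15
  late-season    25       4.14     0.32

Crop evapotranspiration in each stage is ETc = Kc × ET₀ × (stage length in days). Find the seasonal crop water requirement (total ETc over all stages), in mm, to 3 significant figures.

291 mm

initial: 0.39 × 3.70 × 20 = 28.86 mm
mid-season: 1.15 × 6.63 × 30 = 228.74 mm
late-season: 0.32 × 4.14 × 25 = 33.12 mm
Seasonal total = 290.72 mm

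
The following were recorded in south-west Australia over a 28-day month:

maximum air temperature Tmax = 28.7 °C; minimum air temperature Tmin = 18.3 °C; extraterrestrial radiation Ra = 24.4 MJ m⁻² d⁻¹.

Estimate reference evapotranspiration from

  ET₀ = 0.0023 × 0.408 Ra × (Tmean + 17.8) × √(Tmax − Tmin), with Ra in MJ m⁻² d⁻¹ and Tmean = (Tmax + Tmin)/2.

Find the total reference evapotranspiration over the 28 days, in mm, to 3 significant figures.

85.4 mm

Tmean = (28.7 + 18.3)/2 = 23.50 °C
0.408 Ra = 0.408 × 24.4 = 9.9552 mm/d equivalent
ET₀ = 0.0023 × 9.9552 × (23.50 + 17.8) × √10.4 = 0.0023 × 9.9552 × 41.30 × 3.2249 = 3.0496 mm/d
Over 28 days: 3.0496 × 28 = 85.389 mm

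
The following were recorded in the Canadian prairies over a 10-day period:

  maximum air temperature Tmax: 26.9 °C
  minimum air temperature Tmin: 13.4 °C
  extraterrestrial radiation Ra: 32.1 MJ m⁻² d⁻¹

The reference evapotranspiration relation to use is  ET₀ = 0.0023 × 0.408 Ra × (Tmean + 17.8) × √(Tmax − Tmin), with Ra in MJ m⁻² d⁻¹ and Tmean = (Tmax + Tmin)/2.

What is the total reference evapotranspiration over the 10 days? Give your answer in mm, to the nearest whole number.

Tmean = (26.9 + 13.4)/2 = 20.15 °C
0.408 Ra = 0.408 × 32.1 = 13.0968 mm/d equivalent
ET₀ = 0.0023 × 13.0968 × (20.15 + 17.8) × √13.5 = 0.0023 × 13.0968 × 37.95 × 3.6742 = 4.2002 mm/d
Over 10 days: 4.2002 × 10 = 42.002 mm

42 mm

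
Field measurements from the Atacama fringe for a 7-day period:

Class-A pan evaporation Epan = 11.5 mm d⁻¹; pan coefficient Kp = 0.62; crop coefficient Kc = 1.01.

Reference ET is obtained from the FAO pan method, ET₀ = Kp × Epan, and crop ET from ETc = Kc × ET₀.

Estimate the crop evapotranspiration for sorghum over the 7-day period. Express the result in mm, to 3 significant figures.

ET₀ = 0.62 × 11.5 = 7.1300 mm/d
ETc = Kc × ET₀ = 1.01 × 7.1300 = 7.2013 mm/d
Over 7 days: 7.2013 × 7 = 50.409 mm

50.4 mm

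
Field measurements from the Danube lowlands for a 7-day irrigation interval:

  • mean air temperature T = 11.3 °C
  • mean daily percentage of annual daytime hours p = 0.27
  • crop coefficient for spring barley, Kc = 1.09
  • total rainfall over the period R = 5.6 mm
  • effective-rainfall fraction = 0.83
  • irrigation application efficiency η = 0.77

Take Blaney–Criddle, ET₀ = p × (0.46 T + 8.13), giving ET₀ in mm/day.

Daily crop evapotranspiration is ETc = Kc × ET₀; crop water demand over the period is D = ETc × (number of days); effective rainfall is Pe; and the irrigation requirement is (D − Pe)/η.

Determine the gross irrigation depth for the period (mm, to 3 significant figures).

ET₀ = 0.27 × (0.46 × 11.3 + 8.13) = 0.27 × 13.328 = 3.5986 mm/d
ETc = Kc × ET₀ = 1.09 × 3.5986 = 3.9225 mm/d
Crop demand D = ETc × 7 d = 3.9225 × 7 = 27.458 mm
Pe = 0.83 × 5.6 = 4.648 mm
D − Pe = 27.458 − 4.648 = 22.810 mm
Gross irrigation = 22.810 / 0.77 = 29.623 mm

29.6 mm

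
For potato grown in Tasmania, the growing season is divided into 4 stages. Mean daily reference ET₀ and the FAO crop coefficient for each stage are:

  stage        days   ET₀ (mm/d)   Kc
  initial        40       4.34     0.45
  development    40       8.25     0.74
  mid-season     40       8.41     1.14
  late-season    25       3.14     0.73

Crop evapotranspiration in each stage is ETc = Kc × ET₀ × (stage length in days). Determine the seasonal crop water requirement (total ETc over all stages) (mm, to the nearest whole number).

initial: 0.45 × 4.34 × 40 = 78.12 mm
development: 0.74 × 8.25 × 40 = 244.20 mm
mid-season: 1.14 × 8.41 × 40 = 383.50 mm
late-season: 0.73 × 3.14 × 25 = 57.31 mm
Seasonal total = 763.13 mm

763 mm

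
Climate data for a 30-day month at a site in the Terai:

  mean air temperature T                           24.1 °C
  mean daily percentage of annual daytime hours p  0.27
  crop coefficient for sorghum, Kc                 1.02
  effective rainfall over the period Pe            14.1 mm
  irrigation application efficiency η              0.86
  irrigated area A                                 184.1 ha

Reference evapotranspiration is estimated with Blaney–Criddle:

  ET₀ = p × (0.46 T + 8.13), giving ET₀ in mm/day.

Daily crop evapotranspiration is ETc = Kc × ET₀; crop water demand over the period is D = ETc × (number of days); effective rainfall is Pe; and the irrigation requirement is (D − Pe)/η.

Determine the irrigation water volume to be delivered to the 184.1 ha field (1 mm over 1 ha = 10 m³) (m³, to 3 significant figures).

ET₀ = 0.27 × (0.46 × 24.1 + 8.13) = 0.27 × 19.216 = 5.1883 mm/d
ETc = Kc × ET₀ = 1.02 × 5.1883 = 5.2921 mm/d
Crop demand D = ETc × 30 d = 5.2921 × 30 = 158.763 mm
D − Pe = 158.763 − 14.1 = 144.663 mm
Gross irrigation = 144.663 / 0.86 = 168.213 mm
Volume = 168.213 mm × 184.1 ha × 10 = 309680.1 m³

310000 m³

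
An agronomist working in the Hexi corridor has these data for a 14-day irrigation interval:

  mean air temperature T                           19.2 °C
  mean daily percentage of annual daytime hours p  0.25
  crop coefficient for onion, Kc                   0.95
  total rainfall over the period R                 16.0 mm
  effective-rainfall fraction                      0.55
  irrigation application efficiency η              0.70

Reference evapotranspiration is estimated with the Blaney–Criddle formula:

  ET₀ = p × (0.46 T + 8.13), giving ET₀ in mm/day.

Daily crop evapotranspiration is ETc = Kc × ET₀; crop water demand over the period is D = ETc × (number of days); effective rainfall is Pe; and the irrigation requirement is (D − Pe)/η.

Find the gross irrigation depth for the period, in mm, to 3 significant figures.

68.0 mm

ET₀ = 0.25 × (0.46 × 19.2 + 8.13) = 0.25 × 16.962 = 4.2405 mm/d
ETc = Kc × ET₀ = 0.95 × 4.2405 = 4.0285 mm/d
Crop demand D = ETc × 14 d = 4.0285 × 14 = 56.399 mm
Pe = 0.55 × 16.0 = 8.800 mm
D − Pe = 56.399 − 8.800 = 47.599 mm
Gross irrigation = 47.599 / 0.70 = 67.999 mm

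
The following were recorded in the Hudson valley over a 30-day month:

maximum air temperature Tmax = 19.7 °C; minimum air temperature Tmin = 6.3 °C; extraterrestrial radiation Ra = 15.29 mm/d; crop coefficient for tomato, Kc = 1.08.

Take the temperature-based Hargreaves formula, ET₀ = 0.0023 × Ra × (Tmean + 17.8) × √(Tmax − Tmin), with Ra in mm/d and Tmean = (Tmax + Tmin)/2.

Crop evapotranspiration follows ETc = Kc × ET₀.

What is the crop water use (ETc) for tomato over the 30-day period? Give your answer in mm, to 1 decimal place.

Tmean = (19.7 + 6.3)/2 = 13.00 °C
ET₀ = 0.0023 × 15.29 × (13.00 + 17.8) × √13.4 = 0.0023 × 15.29 × 30.80 × 3.6606 = 3.9650 mm/d
ETc = Kc × ET₀ = 1.08 × 3.9650 = 4.2822 mm/d
Over 30 days: 4.2822 × 30 = 128.466 mm

128.5 mm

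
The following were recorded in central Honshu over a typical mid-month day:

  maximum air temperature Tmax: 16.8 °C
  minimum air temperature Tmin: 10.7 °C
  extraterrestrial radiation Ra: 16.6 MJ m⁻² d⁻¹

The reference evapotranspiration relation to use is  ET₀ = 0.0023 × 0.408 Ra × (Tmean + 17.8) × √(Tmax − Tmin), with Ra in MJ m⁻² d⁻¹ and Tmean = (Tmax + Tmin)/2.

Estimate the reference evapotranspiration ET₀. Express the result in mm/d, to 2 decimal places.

1.21 mm/d

Tmean = (16.8 + 10.7)/2 = 13.75 °C
0.408 Ra = 0.408 × 16.6 = 6.7728 mm/d equivalent
ET₀ = 0.0023 × 6.7728 × (13.75 + 17.8) × √6.1 = 0.0023 × 6.7728 × 31.55 × 2.4698 = 1.2138 mm/d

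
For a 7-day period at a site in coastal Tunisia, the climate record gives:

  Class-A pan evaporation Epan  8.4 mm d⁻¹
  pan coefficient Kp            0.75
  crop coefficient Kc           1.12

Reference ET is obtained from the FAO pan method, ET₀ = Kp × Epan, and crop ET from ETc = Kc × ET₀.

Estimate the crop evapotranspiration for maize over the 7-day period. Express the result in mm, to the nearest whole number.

ET₀ = 0.75 × 8.4 = 6.3000 mm/d
ETc = Kc × ET₀ = 1.12 × 6.3000 = 7.0560 mm/d
Over 7 days: 7.0560 × 7 = 49.392 mm

49 mm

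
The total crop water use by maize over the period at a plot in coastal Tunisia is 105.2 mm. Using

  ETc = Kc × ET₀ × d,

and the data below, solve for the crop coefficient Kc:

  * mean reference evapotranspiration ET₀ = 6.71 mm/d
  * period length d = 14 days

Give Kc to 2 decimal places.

ETc = Kc × ET₀ × d  ⇒  Kc = ETc / (ET₀ × d)
Kc = 105.2 / (6.71 × 14) = 105.2 / 93.94 = 1.1199

1.12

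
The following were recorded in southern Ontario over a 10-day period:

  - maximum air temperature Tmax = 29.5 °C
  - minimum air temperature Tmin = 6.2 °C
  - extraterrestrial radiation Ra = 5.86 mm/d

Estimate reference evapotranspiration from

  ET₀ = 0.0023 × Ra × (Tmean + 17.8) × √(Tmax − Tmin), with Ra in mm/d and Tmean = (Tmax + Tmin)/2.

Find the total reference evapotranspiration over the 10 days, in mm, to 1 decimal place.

23.2 mm

Tmean = (29.5 + 6.2)/2 = 17.85 °C
ET₀ = 0.0023 × 5.86 × (17.85 + 17.8) × √23.3 = 0.0023 × 5.86 × 35.65 × 4.8270 = 2.3193 mm/d
Over 10 days: 2.3193 × 10 = 23.193 mm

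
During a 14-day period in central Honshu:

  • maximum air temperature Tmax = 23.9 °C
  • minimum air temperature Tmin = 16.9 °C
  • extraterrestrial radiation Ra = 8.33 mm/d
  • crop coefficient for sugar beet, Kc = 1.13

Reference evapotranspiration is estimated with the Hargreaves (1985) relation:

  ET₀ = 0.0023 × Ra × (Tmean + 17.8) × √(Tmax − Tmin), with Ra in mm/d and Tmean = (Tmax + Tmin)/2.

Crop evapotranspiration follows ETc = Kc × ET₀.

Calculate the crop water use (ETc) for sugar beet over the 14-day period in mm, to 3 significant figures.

Tmean = (23.9 + 16.9)/2 = 20.40 °C
ET₀ = 0.0023 × 8.33 × (20.40 + 17.8) × √7.0 = 0.0023 × 8.33 × 38.20 × 2.6458 = 1.9364 mm/d
ETc = Kc × ET₀ = 1.13 × 1.9364 = 2.1881 mm/d
Over 14 days: 2.1881 × 14 = 30.633 mm

30.6 mm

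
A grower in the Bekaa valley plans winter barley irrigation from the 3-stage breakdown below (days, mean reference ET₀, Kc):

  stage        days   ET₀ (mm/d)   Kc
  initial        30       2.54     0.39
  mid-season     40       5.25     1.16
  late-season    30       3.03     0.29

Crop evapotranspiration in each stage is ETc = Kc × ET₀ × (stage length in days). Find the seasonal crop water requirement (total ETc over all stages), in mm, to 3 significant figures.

initial: 0.39 × 2.54 × 30 = 29.72 mm
mid-season: 1.16 × 5.25 × 40 = 243.60 mm
late-season: 0.29 × 3.03 × 30 = 26.36 mm
Seasonal total = 299.68 mm

300 mm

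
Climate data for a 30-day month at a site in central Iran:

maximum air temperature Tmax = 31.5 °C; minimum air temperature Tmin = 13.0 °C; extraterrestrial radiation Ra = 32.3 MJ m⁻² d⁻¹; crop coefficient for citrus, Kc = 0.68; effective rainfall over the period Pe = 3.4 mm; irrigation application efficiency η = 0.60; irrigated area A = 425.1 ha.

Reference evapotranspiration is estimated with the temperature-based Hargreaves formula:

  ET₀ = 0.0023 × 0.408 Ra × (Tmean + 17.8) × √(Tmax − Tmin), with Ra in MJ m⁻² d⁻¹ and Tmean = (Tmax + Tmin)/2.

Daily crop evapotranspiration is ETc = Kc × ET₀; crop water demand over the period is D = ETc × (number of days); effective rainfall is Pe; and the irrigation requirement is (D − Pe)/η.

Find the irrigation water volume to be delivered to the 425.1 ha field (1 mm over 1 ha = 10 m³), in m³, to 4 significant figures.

730600 m³

Tmean = (31.5 + 13.0)/2 = 22.25 °C
0.408 Ra = 0.408 × 32.3 = 13.1784 mm/d equivalent
ET₀ = 0.0023 × 13.1784 × (22.25 + 17.8) × √18.5 = 0.0023 × 13.1784 × 40.05 × 4.3012 = 5.2213 mm/d
ETc = Kc × ET₀ = 0.68 × 5.2213 = 3.5505 mm/d
Crop demand D = ETc × 30 d = 3.5505 × 30 = 106.515 mm
D − Pe = 106.515 − 3.4 = 103.115 mm
Gross irrigation = 103.115 / 0.60 = 171.858 mm
Volume = 171.858 mm × 425.1 ha × 10 = 730568.4 m³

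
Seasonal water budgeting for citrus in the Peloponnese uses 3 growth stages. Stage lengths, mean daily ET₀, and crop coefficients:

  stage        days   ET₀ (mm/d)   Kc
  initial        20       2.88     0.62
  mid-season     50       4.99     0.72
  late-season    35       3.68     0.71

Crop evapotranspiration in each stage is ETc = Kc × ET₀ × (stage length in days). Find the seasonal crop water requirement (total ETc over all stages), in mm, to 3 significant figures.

307 mm

initial: 0.62 × 2.88 × 20 = 35.71 mm
mid-season: 0.72 × 4.99 × 50 = 179.64 mm
late-season: 0.71 × 3.68 × 35 = 91.45 mm
Seasonal total = 306.80 mm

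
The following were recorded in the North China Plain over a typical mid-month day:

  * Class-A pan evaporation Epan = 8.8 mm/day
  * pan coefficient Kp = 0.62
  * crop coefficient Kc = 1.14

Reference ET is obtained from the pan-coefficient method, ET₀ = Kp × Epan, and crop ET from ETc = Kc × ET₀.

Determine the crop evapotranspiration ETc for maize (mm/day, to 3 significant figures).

6.22 mm/day

ET₀ = 0.62 × 8.8 = 5.4560 mm/d
ETc = Kc × ET₀ = 1.14 × 5.4560 = 6.2198 mm/d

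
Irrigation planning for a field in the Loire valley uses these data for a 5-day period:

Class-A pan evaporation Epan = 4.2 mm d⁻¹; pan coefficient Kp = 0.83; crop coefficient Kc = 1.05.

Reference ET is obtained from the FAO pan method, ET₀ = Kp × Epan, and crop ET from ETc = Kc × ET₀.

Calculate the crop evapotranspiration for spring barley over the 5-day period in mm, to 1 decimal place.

18.3 mm

ET₀ = 0.83 × 4.2 = 3.4860 mm/d
ETc = Kc × ET₀ = 1.05 × 3.4860 = 3.6603 mm/d
Over 5 days: 3.6603 × 5 = 18.302 mm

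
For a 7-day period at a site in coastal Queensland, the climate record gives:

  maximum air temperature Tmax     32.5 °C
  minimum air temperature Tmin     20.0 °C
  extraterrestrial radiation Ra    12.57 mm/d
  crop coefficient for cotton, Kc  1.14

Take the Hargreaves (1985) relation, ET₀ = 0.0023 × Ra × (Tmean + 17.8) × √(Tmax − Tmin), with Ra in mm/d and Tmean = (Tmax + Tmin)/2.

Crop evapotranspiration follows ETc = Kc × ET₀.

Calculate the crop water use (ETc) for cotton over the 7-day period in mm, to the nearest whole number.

Tmean = (32.5 + 20.0)/2 = 26.25 °C
ET₀ = 0.0023 × 12.57 × (26.25 + 17.8) × √12.5 = 0.0023 × 12.57 × 44.05 × 3.5355 = 4.5026 mm/d
ETc = Kc × ET₀ = 1.14 × 4.5026 = 5.1330 mm/d
Over 7 days: 5.1330 × 7 = 35.931 mm

36 mm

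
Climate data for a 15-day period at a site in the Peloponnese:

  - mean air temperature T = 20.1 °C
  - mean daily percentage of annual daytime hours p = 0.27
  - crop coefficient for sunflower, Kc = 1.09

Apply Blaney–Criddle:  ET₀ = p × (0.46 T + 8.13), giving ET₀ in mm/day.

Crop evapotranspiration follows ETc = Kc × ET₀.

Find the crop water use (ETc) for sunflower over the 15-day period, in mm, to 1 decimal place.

ET₀ = 0.27 × (0.46 × 20.1 + 8.13) = 0.27 × 17.376 = 4.6915 mm/d
ETc = Kc × ET₀ = 1.09 × 4.6915 = 5.1137 mm/d
Over 15 days: 5.1137 × 15 = 76.706 mm

76.7 mm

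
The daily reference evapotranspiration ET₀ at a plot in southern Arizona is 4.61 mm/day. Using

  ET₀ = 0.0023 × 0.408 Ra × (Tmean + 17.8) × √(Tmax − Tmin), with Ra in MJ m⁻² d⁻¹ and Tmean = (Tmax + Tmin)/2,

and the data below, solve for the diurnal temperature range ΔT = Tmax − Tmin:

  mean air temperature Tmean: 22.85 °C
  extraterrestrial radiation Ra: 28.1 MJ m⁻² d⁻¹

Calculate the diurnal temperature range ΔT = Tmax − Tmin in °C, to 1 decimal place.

√ΔT = ET₀ / [0.0023 × 0.408 × Ra × (Tmean+17.8)] = 4.61 / (0.0023 × 11.4648 × 40.65) = 4.3008
ΔT = 4.3008² = 18.497 °C

18.5 °C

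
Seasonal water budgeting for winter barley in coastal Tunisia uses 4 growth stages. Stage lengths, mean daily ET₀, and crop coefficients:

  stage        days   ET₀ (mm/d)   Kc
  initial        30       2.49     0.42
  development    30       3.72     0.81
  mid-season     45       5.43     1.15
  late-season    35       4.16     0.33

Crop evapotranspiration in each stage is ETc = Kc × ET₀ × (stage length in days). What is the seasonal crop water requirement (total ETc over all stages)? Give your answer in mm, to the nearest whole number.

initial: 0.42 × 2.49 × 30 = 31.37 mm
development: 0.81 × 3.72 × 30 = 90.40 mm
mid-season: 1.15 × 5.43 × 45 = 281.00 mm
late-season: 0.33 × 4.16 × 35 = 48.05 mm
Seasonal total = 450.82 mm

451 mm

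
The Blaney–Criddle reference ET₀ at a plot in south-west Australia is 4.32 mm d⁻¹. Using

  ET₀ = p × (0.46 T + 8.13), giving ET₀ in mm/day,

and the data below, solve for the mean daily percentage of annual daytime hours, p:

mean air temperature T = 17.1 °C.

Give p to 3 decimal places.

p = ET₀ / (0.46 T + 8.13) = 4.32 / (0.46 × 17.1 + 8.13) = 4.32 / 15.996 = 0.2701

0.270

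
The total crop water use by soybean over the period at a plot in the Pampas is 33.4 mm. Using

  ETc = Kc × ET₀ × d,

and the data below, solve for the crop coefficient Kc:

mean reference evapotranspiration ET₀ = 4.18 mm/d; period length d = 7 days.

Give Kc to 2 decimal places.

ETc = Kc × ET₀ × d  ⇒  Kc = ETc / (ET₀ × d)
Kc = 33.4 / (4.18 × 7) = 33.4 / 29.26 = 1.1415

1.14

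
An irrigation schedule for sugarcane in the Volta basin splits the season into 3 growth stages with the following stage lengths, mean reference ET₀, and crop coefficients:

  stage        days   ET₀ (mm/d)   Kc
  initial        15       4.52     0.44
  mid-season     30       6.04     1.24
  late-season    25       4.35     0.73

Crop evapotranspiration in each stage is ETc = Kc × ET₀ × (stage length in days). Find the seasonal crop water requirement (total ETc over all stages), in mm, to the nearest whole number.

334 mm

initial: 0.44 × 4.52 × 15 = 29.83 mm
mid-season: 1.24 × 6.04 × 30 = 224.69 mm
late-season: 0.73 × 4.35 × 25 = 79.39 mm
Seasonal total = 333.91 mm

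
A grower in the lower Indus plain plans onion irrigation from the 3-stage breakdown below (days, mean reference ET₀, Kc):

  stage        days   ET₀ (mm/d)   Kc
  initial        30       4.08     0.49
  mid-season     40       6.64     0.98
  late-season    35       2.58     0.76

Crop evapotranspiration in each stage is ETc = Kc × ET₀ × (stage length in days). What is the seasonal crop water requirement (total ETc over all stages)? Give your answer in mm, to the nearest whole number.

389 mm

initial: 0.49 × 4.08 × 30 = 59.98 mm
mid-season: 0.98 × 6.64 × 40 = 260.29 mm
late-season: 0.76 × 2.58 × 35 = 68.63 mm
Seasonal total = 388.90 mm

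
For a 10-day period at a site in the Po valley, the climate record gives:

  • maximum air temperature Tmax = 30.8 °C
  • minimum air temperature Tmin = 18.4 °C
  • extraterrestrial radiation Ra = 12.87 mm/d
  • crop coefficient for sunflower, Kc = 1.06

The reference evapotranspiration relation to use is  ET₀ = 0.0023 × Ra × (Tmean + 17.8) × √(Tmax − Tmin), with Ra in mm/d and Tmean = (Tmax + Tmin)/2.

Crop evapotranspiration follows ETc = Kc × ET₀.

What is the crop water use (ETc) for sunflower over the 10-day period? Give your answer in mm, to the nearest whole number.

47 mm

Tmean = (30.8 + 18.4)/2 = 24.60 °C
ET₀ = 0.0023 × 12.87 × (24.60 + 17.8) × √12.4 = 0.0023 × 12.87 × 42.40 × 3.5214 = 4.4196 mm/d
ETc = Kc × ET₀ = 1.06 × 4.4196 = 4.6848 mm/d
Over 10 days: 4.6848 × 10 = 46.848 mm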